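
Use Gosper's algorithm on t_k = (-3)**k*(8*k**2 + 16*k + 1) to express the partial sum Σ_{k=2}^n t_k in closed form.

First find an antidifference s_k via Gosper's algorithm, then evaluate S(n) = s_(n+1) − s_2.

t_(k+1)/t_k = 3*(-8*k**2 - 32*k - 25)/(8*k**2 + 16*k + 1).
A = -3, B = 1, C = k**2 + 2*k + 1/8.
f must satisfy (-3)·f(k+1) − (1)·f(k) = k**2 + 2*k + 1/8.
Degrees (0,0,2) ⇒ d ≤ 2.
Match coefficients ⇒ f(k) = -(2*k**2 + k - 2)/8.
R(k) = B(k−1)·f(k)/C(k) = -(2*k**2 + k - 2)/(8*k**2 + 16*k + 1); s_k = R·t_k = (-3)**k*(-2*k**2 - k + 2).
Check: Δs_k = (-3)**k*(8*k**2 + 16*k + 1). ✓
s_(n+1) = 3*(-3)**n*(2*n**2 + 5*n + 1) and s_(2) = -72, so S(n) = 6*(-3)**n*n**2 + 15*(-3)**n*n + 3*(-3)**n + 72.

S(n) = 6*(-3)**n*n**2 + 15*(-3)**n*n + 3*(-3)**n + 72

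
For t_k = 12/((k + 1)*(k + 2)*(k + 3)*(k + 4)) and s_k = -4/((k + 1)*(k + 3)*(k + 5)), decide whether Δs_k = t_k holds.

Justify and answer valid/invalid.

Invalid: residual 12*(-4*k - 19)/(k**6 + 21*k**5 + 175*k**4 + 735*k**3 + 1624*k**2 + 1764*k + 720) ≠ 0.

s_(k+1) = -4/((k + 2)*(k + 4)*(k + 6))
s_(k+1) − s_k = 12*(k**2 + 7*k + 11)/(k**6 + 21*k**5 + 175*k**4 + 735*k**3 + 1624*k**2 + 1764*k + 720)
(s_(k+1) − s_k) − t_k = 12*(-4*k - 19)/(k**6 + 21*k**5 + 175*k**4 + 735*k**3 + 1624*k**2 + 1764*k + 720)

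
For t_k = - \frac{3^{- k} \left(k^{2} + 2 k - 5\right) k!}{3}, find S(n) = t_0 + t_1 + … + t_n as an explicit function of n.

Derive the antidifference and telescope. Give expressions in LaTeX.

S(n) = 3^{- n - 1} \left(3^{n + 2} - n^{2} n! - 5 n n! - 4 n!\right)

Compute t_(k+1)/t_k: get (k + 1)*(2*k + (k + 1)**2 - 3)/(3*(k**2 + 2*k - 5)).
Factor: A=k/3 + 1/3; B=1; C=k**2 + 2*k - 5.
Solve (k/3 + 1/3)·f(k+1) − (1)·f(k) = k**2 + 2*k - 5.
From deg A=1, deg B=0, deg C=2: d=1.
Solving with deg f ≤ 1: f(k) = 3*(k + 3).
Certificate R = B(k−1)f/C = 3*(k + 3)/(k**2 + 2*k - 5) gives s_k = -(k + 3)*factorial(k)/3**k.
Δs = -(k**2 + 2*k - 5)*factorial(k)/(3*3**k), as required.
s_(n+1) = -3**(-n - 1)*(n + 4)*factorial(n + 1) and s_(0) = -3, so S(n) = 3**(-n - 1)*(3**(n + 2) - n**2*factorial(n) - 5*n*factorial(n) - 4*factorial(n)).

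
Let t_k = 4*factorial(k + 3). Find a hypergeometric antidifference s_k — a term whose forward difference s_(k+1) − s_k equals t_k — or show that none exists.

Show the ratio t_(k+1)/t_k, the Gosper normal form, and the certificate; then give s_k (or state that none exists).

t_(k+1)/t_k = k + 4.
A = k + 4, B = 1, C = 1.
Solve (k + 4)·f(k+1) − (1)·f(k) = 1.
d = -1 from the (1,0,0) case.
d = -1 < 0 ⇒ no nonzero polynomial f; not summable.

none (Gosper's algorithm certifies no s_k)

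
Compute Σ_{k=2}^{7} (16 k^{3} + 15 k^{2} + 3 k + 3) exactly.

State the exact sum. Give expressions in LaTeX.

Compute t_(k+1)/t_k: get (16*k**3 + 63*k**2 + 81*k + 37)/(16*k**3 + 15*k**2 + 3*k + 3).
Take A(k)=1, B(k)=1, C(k)=k**3 + 15*k**2/16 + 3*k/16 + 3/16.
Set up (1)·f(k+1) − (1)·f(k) − (k**3 + 15*k**2/16 + 3*k/16 + 3/16) = 0.
d = 4 from the (0,0,3) case.
Solve for f: f(k) = k*(4*k**3 - 3*k**2 - 2*k + 4)/16 (degree 4 ≤ 4).
Then R = B(k−1)f/C = k*(4*k**3 - 3*k**2 - 2*k + 4)/(16*k**3 + 15*k**2 + 3*k + 3), so s_k = R(k)·t_k = k*(4*k**3 - 3*k**2 - 2*k + 4).
Verify: 16*k**3 + 15*k**2 + 3*k + 3 matches t_k.
Evaluate s at k=8 and k=2: 14752 and 40; difference 14712.

Σ = 14712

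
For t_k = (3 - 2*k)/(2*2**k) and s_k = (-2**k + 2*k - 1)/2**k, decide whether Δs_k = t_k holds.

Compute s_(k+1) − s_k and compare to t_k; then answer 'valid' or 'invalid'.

s_(k+1) = -1 + k/2**k + 1/(2*2**k)
s_(k+1) − s_k = (3 - 2*k)/(2*2**k)
(s_(k+1) − s_k) − t_k = 0

valid (s_(k+1) − s_k reduces to t_k)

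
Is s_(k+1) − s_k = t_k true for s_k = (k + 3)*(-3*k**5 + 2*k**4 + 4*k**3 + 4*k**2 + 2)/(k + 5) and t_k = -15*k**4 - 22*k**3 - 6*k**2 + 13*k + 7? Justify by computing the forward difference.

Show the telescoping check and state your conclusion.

s_(k+1) = (-3*k**6 - 25*k**5 - 70*k**4 - 74*k**3 + 5*k**2 + 61*k + 36)/(k + 6)
s_(k+1) − s_k = (-15*k**6 - 163*k**5 - 500*k**4 - 473*k**3 + 12*k**2 + 323*k + 144)/(k**2 + 11*k + 30)
(s_(k+1) − s_k) − t_k = 6*(4*k**5 + 33*k**4 + 40*k**3 + 7*k**2 - 24*k - 11)/(k**2 + 11*k + 30)

Invalid: residual 6*(4*k**5 + 33*k**4 + 40*k**3 + 7*k**2 - 24*k - 11)/(k**2 + 11*k + 30) ≠ 0.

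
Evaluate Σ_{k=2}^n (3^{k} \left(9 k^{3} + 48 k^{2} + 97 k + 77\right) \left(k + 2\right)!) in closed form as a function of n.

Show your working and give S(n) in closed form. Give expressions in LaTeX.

The ratio is 3*(9*k**4 + 102*k**3 + 445*k**2 + 891*k + 693)/(9*k**3 + 48*k**2 + 97*k + 77).
Factor: A=3*k + 9; B=1; C=k**3 + 16*k**2/3 + 97*k/9 + 77/9.
Set up (3*k + 9)·f(k+1) − (1)·f(k) − (k**3 + 16*k**2/3 + 97*k/9 + 77/9) = 0.
d = 2 from the (1,0,3) case.
Solve for f: f(k) = (3*k**2 + 2*k + 4)/9 (degree 2 ≤ 2).
So s_k = (B(k−1)f/C)·t_k = ((3*k**2 + 2*k + 4)/(9*k**3 + 48*k**2 + 97*k + 77))·t_k = 3**k*(3*k**2 + 2*k + 4)*factorial(k + 2).
Check: Δs_k = 3**k*(9*k**3 + 48*k**2 + 97*k + 77)*factorial(k + 2). ✓
s_(n+1) = 3**(n + 1)*(3*n**2 + 8*n + 9)*factorial(n + 3) and s_(2) = 4320, so S(n) = 9*3**n*n**2*factorial(n + 3) + 24*3**n*n*factorial(n + 3) + 27*3**n*factorial(n + 3) - 4320.

S(n) = 9 \cdot 3^{n} n^{2} \left(n + 3\right)! + 24 \cdot 3^{n} n \left(n + 3\right)! + 27 \cdot 3^{n} \left(n + 3\right)! - 4320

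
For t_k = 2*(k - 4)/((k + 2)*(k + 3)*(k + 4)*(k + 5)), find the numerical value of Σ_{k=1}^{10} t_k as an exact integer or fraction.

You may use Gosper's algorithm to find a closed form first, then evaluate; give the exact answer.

r(k) = (k - 3)*(k + 2)/((k - 4)*(k + 6)) after simplifying.
So A=k + 2 and B=k + 6, with C=k - 4.
Set up (k + 2)·f(k+1) − (k + 5)·f(k) − (k - 4) = 0.
Bound: deg f ≤ 3.
Match coefficients ⇒ f(k) = -k*(k**2 + 9*k + 38)/24.
So s_k = (B(k−1)f/C)·t_k = (-k*(k + 5)*(k**2 + 9*k + 38)/(24*(k - 4)))·t_k = k*(-k**2 - 9*k - 38)/(12*(k + 2)*(k + 3)*(k + 4)).
Verify: 2*(k - 4)/(k**4 + 14*k**3 + 71*k**2 + 154*k + 120) matches t_k.
Telescoping: Σ = s_(11) − s_(1) = -473/5460 − (-1/15) = -109/5460.

Σ = -109/5460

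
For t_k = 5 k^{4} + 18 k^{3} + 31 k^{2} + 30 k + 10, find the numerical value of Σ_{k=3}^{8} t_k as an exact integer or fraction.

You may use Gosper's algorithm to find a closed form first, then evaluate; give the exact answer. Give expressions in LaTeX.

Σ = 74160

t_(k+1)/t_k = (5*k**4 + 38*k**3 + 115*k**2 + 166*k + 94)/(5*k**4 + 18*k**3 + 31*k**2 + 30*k + 10).
Take A(k)=1, B(k)=1, C(k)=k**4 + 18*k**3/5 + 31*k**2/5 + 6*k + 2.
Need (1)·f(k+1) − (1)·f(k) = k**4 + 18*k**3/5 + 31*k**2/5 + 6*k + 2.
deg f ≤ 5 (via 0,0,4).
Coefficient equations give f(k) = k**2*(k**3 + 2*k**2 + 3*k + 4)/5.
Then R = B(k−1)f/C = k**2*(k**3 + 2*k**2 + 3*k + 4)/(5*k**4 + 18*k**3 + 31*k**2 + 30*k + 10), so s_k = R(k)·t_k = k**2*(k**3 + 2*k**2 + 3*k + 4).
s_(k+1) − s_k = 5*k**4 + 18*k**3 + 31*k**2 + 30*k + 10 = t_k.
Σ_(k=3)^(8) t_k = s_(9) − s_(3) = 74682 − (522) = 74160.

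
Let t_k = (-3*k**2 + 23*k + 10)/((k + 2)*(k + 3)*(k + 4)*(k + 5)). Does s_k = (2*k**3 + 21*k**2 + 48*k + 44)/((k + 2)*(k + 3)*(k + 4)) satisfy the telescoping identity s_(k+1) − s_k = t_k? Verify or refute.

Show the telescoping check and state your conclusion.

Valid — Δs_k = t_k.

s_(k+1) = (48*k + 2*(k + 1)**3 + 21*(k + 1)**2 + 92)/((k + 3)*(k + 4)*(k + 5))
s_(k+1) − s_k = (-3*k**2 + 23*k + 10)/(k**4 + 14*k**3 + 71*k**2 + 154*k + 120)
(s_(k+1) − s_k) − t_k = 0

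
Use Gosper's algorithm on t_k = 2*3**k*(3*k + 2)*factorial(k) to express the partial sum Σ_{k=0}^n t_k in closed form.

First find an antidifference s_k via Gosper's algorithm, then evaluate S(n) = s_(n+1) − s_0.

The ratio is 3*(k + 1)*(3*k + 5)/(3*k + 2).
Factor: A=3*k + 3; B=1; C=k + 2/3.
Set up (3*k + 3)·f(k+1) − (1)·f(k) − (k + 2/3) = 0.
From deg A=1, deg B=0, deg C=1: d=0.
Solving with deg f ≤ 0: f(k) = 1/3.
Certificate R = B(k−1)f/C = 1/(3*k + 2) gives s_k = 2*3**k*factorial(k).
Verify: 2*3**k*(3*k + 2)*factorial(k) matches t_k.
Evaluate: s_(n+1) = 6*3**n*factorial(n + 1); subtract s_(0) = 2 ⇒ S(n) = 6*3**n*factorial(n + 1) - 2.

S(n) = 6*3**n*factorial(n + 1) - 2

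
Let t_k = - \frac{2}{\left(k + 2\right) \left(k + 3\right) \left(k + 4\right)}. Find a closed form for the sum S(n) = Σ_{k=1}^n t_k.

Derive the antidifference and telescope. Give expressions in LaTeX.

S(n) = \frac{n \left(- n - 7\right)}{12 \left(n^{2} + 7 n + 12\right)}

t_(k+1)/t_k = (k + 2)/(k + 5).
Gosper form: A/B · C(k+1)/C(k) with A=k + 2, B=k + 5, C=1.
Solve (k + 2)·f(k+1) − (k + 4)·f(k) = 1.
deg f ≤ 2 (via 1,1,0).
Solve for f: f(k) = k*(k + 5)/12 (degree 2 ≤ 2).
So s_k = (B(k−1)f/C)·t_k = (k*(k + 4)*(k + 5)/12)·t_k = k*(-k - 5)/(6*(k + 2)*(k + 3)).
Check: Δs_k = -2/(k**3 + 9*k**2 + 26*k + 24). ✓
Evaluate: s_(n+1) = (-n**2 - 7*n - 6)/(6*(n**2 + 7*n + 12)); subtract s_(1) = -1/12 ⇒ S(n) = n*(-n - 7)/(12*(n**2 + 7*n + 12)).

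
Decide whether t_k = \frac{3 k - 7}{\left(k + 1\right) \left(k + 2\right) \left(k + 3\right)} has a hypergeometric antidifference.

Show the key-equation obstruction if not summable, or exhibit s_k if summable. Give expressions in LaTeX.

Yes. s_k = \frac{k \left(- k - 6\right)}{\left(k + 1\right) \left(k + 2\right)}.

Ratio r(k) = (k + 1)*(3*k - 4)/((k + 4)*(3*k - 7)).
So A=k + 1 and B=k + 4, with C=k - 7/3.
f must satisfy (k + 1)·f(k+1) − (k + 3)·f(k) = k - 7/3.
d = 2 from the (1,1,1) case.
Solve for f: f(k) = -k*(k + 6)/3 (degree 2 ≤ 2).
Certificate R = B(k−1)f/C = -k*(k + 3)*(k + 6)/(3*k - 7) gives s_k = k*(-k - 6)/((k + 1)*(k + 2)).
Δs = (3*k - 7)/(k**3 + 6*k**2 + 11*k + 6), as required.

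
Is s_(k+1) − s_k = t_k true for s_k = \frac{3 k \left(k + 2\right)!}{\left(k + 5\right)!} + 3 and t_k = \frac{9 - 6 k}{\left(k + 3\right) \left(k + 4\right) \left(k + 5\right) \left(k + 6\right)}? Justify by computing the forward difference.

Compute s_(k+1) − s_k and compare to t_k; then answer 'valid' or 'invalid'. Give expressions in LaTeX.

Valid: the claim telescopes to t_k.

s_(k+1) = 3*(k**3 + 15*k**2 + 75*k + 121)/((k + 4)*(k + 5)*(k + 6))
s_(k+1) − s_k = (9 - 6*k)/((k + 3)*(k + 4)*(k + 5)*(k + 6))
(s_(k+1) − s_k) − t_k = 0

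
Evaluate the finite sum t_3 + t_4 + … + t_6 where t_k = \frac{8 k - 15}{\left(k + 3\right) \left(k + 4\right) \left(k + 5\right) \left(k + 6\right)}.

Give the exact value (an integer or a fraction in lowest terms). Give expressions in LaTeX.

Compute t_(k+1)/t_k: get (k + 3)*(8*k - 7)/((k + 7)*(8*k - 15)).
Gosper form: A/B · C(k+1)/C(k) with A=k + 3, B=k + 7, C=k - 15/8.
Key eq: (k + 3)·f(k+1) = (k + 6)·f(k) + (k - 15/8).
From deg A=1, deg B=1, deg C=1: d=3.
Match coefficients ⇒ f(k) = -k*(k**2 + 12*k + 287)/480.
Get s_k = R·t_k = k*(-k**2 - 12*k - 287)/(60*(k + 3)*(k + 4)*(k + 5)) with R(k) = B(k−1)f(k)/C(k) = -k*(k + 6)*(k**2 + 12*k + 287)/(60*(8*k - 15)).
s_(k+1) − s_k = (8*k - 15)/(k**4 + 18*k**3 + 119*k**2 + 342*k + 360) = t_k.
Telescoping: Σ = s_(7) − s_(3) = -49/1320 − (-83/1680) = 227/18480.

Σ = 227/18480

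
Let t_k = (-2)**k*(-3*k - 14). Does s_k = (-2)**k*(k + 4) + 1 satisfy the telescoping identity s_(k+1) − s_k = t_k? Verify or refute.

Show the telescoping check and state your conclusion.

Valid: the claim telescopes to t_k.

s_(k+1) = (-2)**(k + 1)*(k + 5) + 1
s_(k+1) − s_k = (-2)**k*(-3*k - 14)
(s_(k+1) − s_k) − t_k = 0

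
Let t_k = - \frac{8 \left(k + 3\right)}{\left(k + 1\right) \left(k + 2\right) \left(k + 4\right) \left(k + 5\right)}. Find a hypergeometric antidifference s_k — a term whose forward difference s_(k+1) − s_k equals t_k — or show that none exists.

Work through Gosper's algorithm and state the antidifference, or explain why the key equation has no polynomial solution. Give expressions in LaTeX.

s_k = \frac{k \left(- k - 5\right)}{k^{2} + 5 k + 4}

Compute t_(k+1)/t_k: get (k + 1)*(k + 4)**2/((k + 3)**2*(k + 6)).
Take A(k)=k + 1, B(k)=k + 6, C(k)=k**2 + 6*k + 9.
Need (k + 1)·f(k+1) − (k + 5)·f(k) = k**2 + 6*k + 9.
Bound: deg f ≤ 4.
Coefficient equations give f(k) = k*(k + 2)*(k + 3)*(k + 5)/8.
R(k) = B(k−1)·f(k)/C(k) = k*(k + 2)*(k + 5)**2/(8*(k + 3)); s_k = R·t_k = k*(-k - 5)/(k**2 + 5*k + 4).
Δs = 8*(-k - 3)/(k**4 + 12*k**3 + 49*k**2 + 78*k + 40), as required.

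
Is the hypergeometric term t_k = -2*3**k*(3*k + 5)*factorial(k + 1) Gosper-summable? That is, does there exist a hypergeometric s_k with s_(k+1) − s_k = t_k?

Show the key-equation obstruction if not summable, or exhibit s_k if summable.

Yes. s_k = -2*3**k*factorial(k + 1).

Ratio r(k) = 3*(k + 2)*(3*k + 8)/(3*k + 5).
Factor: A=3*k + 6; B=1; C=k + 5/3.
Need (3*k + 6)·f(k+1) − (1)·f(k) = k + 5/3.
d = 0 from the (1,0,1) case.
Solve for f: f(k) = 1/3 (degree 0 ≤ 0).
Certificate R = B(k−1)f/C = 1/(3*k + 5) gives s_k = -2*3**k*factorial(k + 1).
Δs = -2*3**k*(3*k + 5)*factorial(k + 1), as required.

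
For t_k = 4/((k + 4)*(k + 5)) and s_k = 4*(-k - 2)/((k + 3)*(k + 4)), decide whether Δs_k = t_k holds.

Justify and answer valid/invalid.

Invalid: residual -8/(k**3 + 12*k**2 + 47*k + 60) ≠ 0.

s_(k+1) = 4*(-k - 3)/((k + 4)*(k + 5))
s_(k+1) − s_k = 4*(k + 1)/(k**3 + 12*k**2 + 47*k + 60)
(s_(k+1) − s_k) − t_k = -8/(k**3 + 12*k**2 + 47*k + 60)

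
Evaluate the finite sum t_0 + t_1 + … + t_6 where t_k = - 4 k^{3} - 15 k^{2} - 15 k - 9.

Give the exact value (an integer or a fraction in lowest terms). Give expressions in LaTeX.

Ratio r(k) = (4*k**3 + 27*k**2 + 57*k + 43)/(4*k**3 + 15*k**2 + 15*k + 9).
Factor: A=1; B=1; C=k**3 + 15*k**2/4 + 15*k/4 + 9/4.
Set up (1)·f(k+1) − (1)·f(k) − (k**3 + 15*k**2/4 + 15*k/4 + 9/4) = 0.
d = 4 from the (0,0,3) case.
Coefficient equations give f(k) = k*(k**3 + 3*k**2 + k + 4)/4.
Then R = B(k−1)f/C = k*(k**3 + 3*k**2 + k + 4)/(4*k**3 + 15*k**2 + 15*k + 9), so s_k = R(k)·t_k = k*(-k**3 - 3*k**2 - k - 4).
Verify: -4*k**3 - 15*k**2 - 15*k - 9 matches t_k.
Sum = s_(7) − s_(0); s_(7) = -3507, s_(0) = 0 ⇒ -3507.

Σ = -3507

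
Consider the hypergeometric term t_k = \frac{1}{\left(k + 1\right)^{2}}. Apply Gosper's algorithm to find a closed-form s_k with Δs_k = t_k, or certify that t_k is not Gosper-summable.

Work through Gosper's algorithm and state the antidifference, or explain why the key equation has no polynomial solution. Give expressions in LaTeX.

t_(k+1)/t_k = (k + 1)**2/(k + 2)**2.
Gosper form: A/B · C(k+1)/C(k) with A=k**2 + 2*k + 1, B=k**2 + 4*k + 4, C=1.
Solve (k**2 + 2*k + 1)·f(k+1) − (k**2 + 2*k + 1)·f(k) = 1.
Degrees (2,2,0) ⇒ d ≤ 0.
Put f(k) = c0: A·f(k+1) − B(k−1)·f(k) − C = -1; need -1 = 0 — inconsistent ⇒ no f, not summable.

none — t_k is not Gosper-summable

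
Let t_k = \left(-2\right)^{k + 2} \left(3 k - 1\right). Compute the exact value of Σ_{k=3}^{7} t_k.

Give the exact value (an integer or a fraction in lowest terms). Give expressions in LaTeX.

Σ = -7232

Ratio r(k) = 2*(-3*k - 2)/(3*k - 1).
So A=-2 and B=1, with C=k - 1/3.
Solve (-2)·f(k+1) − (1)·f(k) = k - 1/3.
deg f ≤ 1 (via 0,0,1).
Coefficient equations give f(k) = -(k - 1)/3.
R(k) = B(k−1)·f(k)/C(k) = -(k - 1)/(3*k - 1); s_k = R·t_k = (-2)**(k + 2)*(1 - k).
s_(k+1) − s_k = (-2)**(k + 2)*(3*k - 1) = t_k.
Σ_(k=3)^(7) t_k = s_(8) − s_(3) = -7168 − (64) = -7232.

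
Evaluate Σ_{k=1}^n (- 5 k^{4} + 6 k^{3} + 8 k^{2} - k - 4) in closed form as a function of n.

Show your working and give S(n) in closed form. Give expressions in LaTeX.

t_(k+1)/t_k = (5*k**4 + 14*k**3 + 4*k**2 - 13*k - 4)/(5*k**4 - 6*k**3 - 8*k**2 + k + 4).
So A=1 and B=1, with C=k**4 - 6*k**3/5 - 8*k**2/5 + k/5 + 4/5.
Need (1)·f(k+1) − (1)·f(k) = k**4 - 6*k**3/5 - 8*k**2/5 + k/5 + 4/5.
Degrees (0,0,4) ⇒ d ≤ 5.
Match coefficients ⇒ f(k) = k*(k - 2)*(k**3 - 2*k**2 - 2*k - 1)/5.
Get s_k = R·t_k = k*(-k**4 + 4*k**3 - 2*k**2 - 3*k - 2) with R(k) = B(k−1)f(k)/C(k) = k*(k - 2)*(k**3 - 2*k**2 - 2*k - 1)/(5*k**4 - 6*k**3 - 8*k**2 + k + 4).
Check: Δs_k = -5*k**4 + 6*k**3 + 8*k**2 - k - 4. ✓
Telescope: S(n) = s_(n+1) − s_(1) = -n**5 - n**4 + 4*n**3 + 5*n**2 - 3*n - 4 − (-4) = n*(-n**4 - n**3 + 4*n**2 + 5*n - 3).

S(n) = n \left(- n^{4} - n^{3} + 4 n^{2} + 5 n - 3\right)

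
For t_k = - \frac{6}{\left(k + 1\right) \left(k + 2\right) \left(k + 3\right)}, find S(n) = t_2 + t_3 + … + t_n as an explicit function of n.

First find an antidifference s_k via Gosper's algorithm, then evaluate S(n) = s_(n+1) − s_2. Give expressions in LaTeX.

Step 1: r(k) = (k + 1)/(k + 4).
A = k + 1, B = k + 4, C = 1.
Solve (k + 1)·f(k+1) − (k + 3)·f(k) = 1.
deg f ≤ 2 (via 1,1,0).
Solve for f: f(k) = k*(k + 3)/4 (degree 2 ≤ 2).
R(k) = B(k−1)·f(k)/C(k) = k*(k + 3)**2/4; s_k = R·t_k = 3*k*(-k - 3)/(2*(k + 1)*(k + 2)).
Verify: -6/(k**3 + 6*k**2 + 11*k + 6) matches t_k.
Evaluate: s_(n+1) = 3*(-n**2 - 5*n - 4)/(2*(n**2 + 5*n + 6)); subtract s_(2) = -5/4 ⇒ S(n) = (-n**2 - 5*n + 6)/(4*(n**2 + 5*n + 6)).

S(n) = \frac{- n^{2} - 5 n + 6}{4 \left(n^{2} + 5 n + 6\right)}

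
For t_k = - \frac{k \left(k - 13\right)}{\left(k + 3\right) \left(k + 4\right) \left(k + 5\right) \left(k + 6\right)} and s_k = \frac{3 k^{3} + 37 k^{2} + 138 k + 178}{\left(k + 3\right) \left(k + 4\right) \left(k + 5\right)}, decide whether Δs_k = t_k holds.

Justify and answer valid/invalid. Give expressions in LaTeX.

Valid: the claim telescopes to t_k.

s_(k+1) = (138*k + 3*(k + 1)**3 + 37*(k + 1)**2 + 316)/((k + 4)*(k + 5)*(k + 6))
s_(k+1) − s_k = k*(13 - k)/(k**4 + 18*k**3 + 119*k**2 + 342*k + 360)
(s_(k+1) − s_k) − t_k = 0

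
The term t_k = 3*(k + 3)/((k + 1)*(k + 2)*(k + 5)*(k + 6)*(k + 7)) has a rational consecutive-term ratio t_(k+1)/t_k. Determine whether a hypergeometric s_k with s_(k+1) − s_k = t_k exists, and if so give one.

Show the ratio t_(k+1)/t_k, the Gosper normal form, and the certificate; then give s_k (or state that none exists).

r(k) = (k + 1)*(k + 4)*(k + 5)/((k + 3)**2*(k + 8)) after simplifying.
Normal form (A,B,C) = (k + 1, k + 8, k**3 + 10*k**2 + 33*k + 36).
Need (k + 1)·f(k+1) − (k + 7)·f(k) = k**3 + 10*k**2 + 33*k + 36.
deg f ≤ 6 (via 1,1,3).
Match coefficients ⇒ f(k) = k*(k + 2)*(k + 3)*(k + 4)*(k**2 + 12*k + 41)/90.
Certificate R = B(k−1)f/C = k*(k + 2)*(k + 7)*(k**2 + 12*k + 41)/(90*(k + 3)) gives s_k = k*(k**2 + 12*k + 41)/(30*(k**3 + 12*k**2 + 41*k + 30)).
Check: Δs_k = 3*(k + 3)/(k**5 + 21*k**4 + 163*k**3 + 567*k**2 + 844*k + 420). ✓

s_k = k*(k**2 + 12*k + 41)/(30*(k**3 + 12*k**2 + 41*k + 30))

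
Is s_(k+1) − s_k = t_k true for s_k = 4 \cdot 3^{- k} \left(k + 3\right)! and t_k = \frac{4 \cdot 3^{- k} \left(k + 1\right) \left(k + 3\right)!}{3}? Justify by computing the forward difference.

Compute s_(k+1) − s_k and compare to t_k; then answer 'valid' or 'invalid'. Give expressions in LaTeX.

s_(k+1) = 4*factorial(k + 4)/(3*3**k)
s_(k+1) − s_k = 4*(k + 1)*factorial(k + 3)/(3*3**k)
(s_(k+1) − s_k) − t_k = 0

valid (s_(k+1) − s_k reduces to t_k)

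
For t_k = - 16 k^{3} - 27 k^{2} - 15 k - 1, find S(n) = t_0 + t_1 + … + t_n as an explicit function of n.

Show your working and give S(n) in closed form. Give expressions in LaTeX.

S(n) = - 4 n^{4} - 17 n^{3} - 25 n^{2} - 13 n - 1

t_(k+1)/t_k = (16*k**3 + 75*k**2 + 117*k + 59)/(16*k**3 + 27*k**2 + 15*k + 1).
So A=1 and B=1, with C=k**3 + 27*k**2/16 + 15*k/16 + 1/16.
Solve (1)·f(k+1) − (1)·f(k) = k**3 + 27*k**2/16 + 15*k/16 + 1/16.
deg f ≤ 4 (via 0,0,3).
Match coefficients ⇒ f(k) = k*(4*k**3 + k**2 - 2*k - 2)/16.
Then R = B(k−1)f/C = k*(4*k**3 + k**2 - 2*k - 2)/(16*k**3 + 27*k**2 + 15*k + 1), so s_k = R(k)·t_k = k*(-4*k**3 - k**2 + 2*k + 2).
Δs = -16*k**3 - 27*k**2 - 15*k - 1, as required.
Σ_(k=0)^n t_k = s_(n+1) − s_(0) = (-4*n**4 - 17*n**3 - 25*n**2 - 13*n - 1) − (0), i.e. -4*n**4 - 17*n**3 - 25*n**2 - 13*n - 1.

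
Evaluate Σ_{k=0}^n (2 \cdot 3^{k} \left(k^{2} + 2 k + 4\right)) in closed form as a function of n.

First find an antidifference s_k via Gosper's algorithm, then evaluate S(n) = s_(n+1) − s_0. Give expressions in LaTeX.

S(n) = 3 \cdot 3^{n} n^{2} + 3 \cdot 3^{n} n + 12 \cdot 3^{n} - 4

t_(k+1)/t_k = 3*(k**2 + 4*k + 7)/(k**2 + 2*k + 4).
Gosper form: A/B · C(k+1)/C(k) with A=3, B=1, C=k**2 + 2*k + 4.
Need (3)·f(k+1) − (1)·f(k) = k**2 + 2*k + 4.
Degrees (0,0,2) ⇒ d ≤ 2.
Solve for f: f(k) = (k**2 - k + 4)/2 (degree 2 ≤ 2).
Then R = B(k−1)f/C = (k**2 - k + 4)/(2*(k**2 + 2*k + 4)), so s_k = R(k)·t_k = 3**k*(k**2 - k + 4).
Check: Δs_k = 2*3**k*(k**2 + 2*k + 4). ✓
Σ_(k=0)^n t_k = s_(n+1) − s_(0) = (3**(n + 1)*(n**2 + n + 4)) − (4), i.e. 3*3**n*n**2 + 3*3**n*n + 12*3**n - 4.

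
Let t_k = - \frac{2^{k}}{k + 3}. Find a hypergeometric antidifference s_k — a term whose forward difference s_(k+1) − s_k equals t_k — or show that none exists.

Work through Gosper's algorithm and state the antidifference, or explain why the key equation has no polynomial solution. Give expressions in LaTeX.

Compute t_(k+1)/t_k: get 2*(k + 3)/(k + 4).
A = 2*k + 6, B = k + 4, C = 1.
Key eq: (2*k + 6)·f(k+1) = (k + 3)·f(k) + (1).
d = -1 from the (1,1,0) case.
deg f ≤ -1 is impossible — no certificate.

none — t_k is not Gosper-summable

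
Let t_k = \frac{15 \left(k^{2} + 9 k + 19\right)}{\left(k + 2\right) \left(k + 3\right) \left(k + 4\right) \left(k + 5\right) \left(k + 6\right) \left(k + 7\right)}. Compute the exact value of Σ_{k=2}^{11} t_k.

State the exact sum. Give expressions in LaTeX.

Σ = 25/1008

t_(k+1)/t_k = (k + 2)*(9*k + (k + 1)**2 + 28)/((k + 8)*(k**2 + 9*k + 19)).
Normal form (A,B,C) = (k + 2, k + 8, k**2 + 9*k + 19).
Need (k + 2)·f(k+1) − (k + 7)·f(k) = k**2 + 9*k + 19.
deg f ≤ 5 (via 1,1,2).
Solving with deg f ≤ 5: f(k) = k*(k + 3)*(k + 5)*(k**2 + 12*k + 44)/144.
R(k) = B(k−1)·f(k)/C(k) = k*(k + 3)*(k + 5)*(k + 7)*(k**2 + 12*k + 44)/(144*(k**2 + 9*k + 19)); s_k = R·t_k = 5*k*(k**2 + 12*k + 44)/(48*(k**3 + 12*k**2 + 44*k + 48)).
s_(k+1) − s_k = 15*(k**2 + 9*k + 19)/(k**6 + 27*k**5 + 295*k**4 + 1665*k**3 + 5104*k**2 + 8028*k + 5040) = t_k.
Σ_(k=2)^(11) t_k = s_(12) − s_(2) = 415/4032 − (5/64) = 25/1008.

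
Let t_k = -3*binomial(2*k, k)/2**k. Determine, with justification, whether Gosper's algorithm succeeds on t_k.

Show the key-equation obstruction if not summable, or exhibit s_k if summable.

Compute t_(k+1)/t_k: get (2*k + 1)/(k + 1).
So A=2*k + 1 and B=k + 1, with C=1.
Set up (2*k + 1)·f(k+1) − (k)·f(k) − (1) = 0.
d = -1 from the (1,1,0) case.
Negative degree bound (-1): no f exists, t_k not Gosper-summable.

No. Not Gosper-summable.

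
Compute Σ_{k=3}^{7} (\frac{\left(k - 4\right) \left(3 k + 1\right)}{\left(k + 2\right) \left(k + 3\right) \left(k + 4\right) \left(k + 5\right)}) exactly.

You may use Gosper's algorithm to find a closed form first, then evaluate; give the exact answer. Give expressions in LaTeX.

Compute t_(k+1)/t_k: get (k - 3)*(k + 2)*(3*k + 4)/((k - 4)*(k + 6)*(3*k + 1)).
Gosper form: A/B · C(k+1)/C(k) with A=k + 2, B=k + 6, C=k**2 - 11*k/3 - 4/3.
Set up (k + 2)·f(k+1) − (k + 5)·f(k) − (k**2 - 11*k/3 - 4/3) = 0.
d = 3 from the (1,1,2) case.
Solve for f: f(k) = k*(k**2 - 27*k + 2)/36 (degree 3 ≤ 3).
Get s_k = R·t_k = k*(k**2 - 27*k + 2)/(12*(k**3 + 9*k**2 + 26*k + 24)) with R(k) = B(k−1)f(k)/C(k) = k*(k + 5)*(k**2 - 27*k + 2)/(12*(k - 4)*(3*k + 1)).
Verify: (3*k**2 - 11*k - 4)/(k**4 + 14*k**3 + 71*k**2 + 154*k + 120) matches t_k.
Evaluate s at k=8 and k=3: -5/66 and -1/12; difference 1/132.

Σ = 1/132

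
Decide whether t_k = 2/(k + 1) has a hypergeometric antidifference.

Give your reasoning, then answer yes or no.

No — t_k has no hypergeometric antidifference.

Ratio r(k) = (k + 1)/(k + 2).
Factor: A=k + 1; B=k + 2; C=1.
f must satisfy (k + 1)·f(k+1) − (k + 1)·f(k) = 1.
Degrees (1,1,0) ⇒ d ≤ 0.
Generic f = c0 gives residual -1; -1 = 0 cannot hold, so t_k is not Gosper-summable.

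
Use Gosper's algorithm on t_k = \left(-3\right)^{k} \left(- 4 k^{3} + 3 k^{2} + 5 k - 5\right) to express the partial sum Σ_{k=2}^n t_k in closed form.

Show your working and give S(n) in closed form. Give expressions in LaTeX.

Step 1: r(k) = 3*(5*k - 4*(k + 1)**3 + 3*(k + 1)**2)/(4*k**3 - 3*k**2 - 5*k + 5).
Factor: A=-3; B=1; C=k**3 - 3*k**2/4 - 5*k/4 + 5/4.
Solve (-3)·f(k+1) − (1)·f(k) = k**3 - 3*k**2/4 - 5*k/4 + 5/4.
deg f ≤ 3 (via 0,0,3).
Solve for f: f(k) = -(k - 2)*(k**2 - k - 1)/4 (degree 3 ≤ 3).
Certificate R = B(k−1)f/C = -(k - 2)*(k**2 - k - 1)/(4*k**3 - 3*k**2 - 5*k + 5) gives s_k = (-3)**k*(k**3 - 3*k**2 + k + 2).
s_(k+1) − s_k = (-3)**k*(-4*k**3 + 3*k**2 + 5*k - 5) = t_k.
s_(n+1) = (-3)**(n + 1)*(n**3 - 2*n + 1) and s_(2) = 0, so S(n) = (-3)**(n + 1)*(n**3 - 2*n + 1).

S(n) = \left(-3\right)^{n + 1} \left(n^{3} - 2 n + 1\right)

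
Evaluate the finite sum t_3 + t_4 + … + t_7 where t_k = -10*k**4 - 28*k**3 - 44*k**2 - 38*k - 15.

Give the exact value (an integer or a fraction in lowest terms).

Σ = -75255

The ratio is (10*k**4 + 68*k**3 + 188*k**2 + 250*k + 135)/(10*k**4 + 28*k**3 + 44*k**2 + 38*k + 15).
Gosper form: A/B · C(k+1)/C(k) with A=1, B=1, C=k**4 + 14*k**3/5 + 22*k**2/5 + 19*k/5 + 3/2.
Key eq: (1)·f(k+1) = (1)·f(k) + (k**4 + 14*k**3/5 + 22*k**2/5 + 19*k/5 + 3/2).
Degrees (0,0,4) ⇒ d ≤ 5.
Solve for f: f(k) = k*(2*k**4 + 2*k**3 + 4*k**2 + 4*k + 3)/10 (degree 5 ≤ 5).
R(k) = B(k−1)·f(k)/C(k) = k*(2*k**4 + 2*k**3 + 4*k**2 + 4*k + 3)/(10*k**4 + 28*k**3 + 44*k**2 + 38*k + 15); s_k = R·t_k = k*(-2*k**4 - 2*k**3 - 4*k**2 - 4*k - 3).
Verify: -10*k**4 - 28*k**3 - 44*k**2 - 38*k - 15 matches t_k.
Σ_(k=3)^(7) t_k = s_(8) − s_(3) = -76056 − (-801) = -75255.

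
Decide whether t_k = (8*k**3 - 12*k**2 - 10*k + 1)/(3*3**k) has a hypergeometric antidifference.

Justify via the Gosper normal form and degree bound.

The ratio is (8*k**3 + 12*k**2 - 10*k - 13)/(3*(8*k**3 - 12*k**2 - 10*k + 1)).
Factor: A=1/3; B=1; C=k**3 - 3*k**2/2 - 5*k/4 + 1/8.
Key eq: (1/3)·f(k+1) = (1)·f(k) + (k**3 - 3*k**2/2 - 5*k/4 + 1/8).
d = 3 from the (0,0,3) case.
Coefficient equations give f(k) = -3*(4*k**3 + k + 3)/8.
So s_k = (B(k−1)f/C)·t_k = (-3*(4*k**3 + k + 3)/(8*k**3 - 12*k**2 - 10*k + 1))·t_k = (-4*k**3 - k - 3)/3**k.
Check: Δs_k = (8*k**3 - 12*k**2 - 10*k + 1)/(3*3**k). ✓

Yes. s_k = (-4*k**3 - k - 3)/3**k.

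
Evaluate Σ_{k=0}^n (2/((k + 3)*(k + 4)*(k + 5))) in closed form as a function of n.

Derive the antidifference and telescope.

Ratio r(k) = (k + 3)/(k + 6).
Normal form (A,B,C) = (k + 3, k + 6, 1).
Key eq: (k + 3)·f(k+1) = (k + 5)·f(k) + (1).
Bound: deg f ≤ 2.
Match coefficients ⇒ f(k) = k*(k + 7)/24.
R(k) = B(k−1)·f(k)/C(k) = k*(k + 5)*(k + 7)/24; s_k = R·t_k = k*(k + 7)/(12*(k + 3)*(k + 4)).
Check: Δs_k = 2/(k**3 + 12*k**2 + 47*k + 60). ✓
Σ_(k=0)^n t_k = s_(n+1) − s_(0) = ((n**2 + 9*n + 8)/(12*(n**2 + 9*n + 20))) − (0), i.e. (n**2 + 9*n + 8)/(12*(n**2 + 9*n + 20)).

S(n) = (n**2 + 9*n + 8)/(12*(n**2 + 9*n + 20))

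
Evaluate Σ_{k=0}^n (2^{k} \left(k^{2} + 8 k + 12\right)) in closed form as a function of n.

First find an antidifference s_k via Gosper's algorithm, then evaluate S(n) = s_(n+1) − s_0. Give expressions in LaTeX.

Compute t_(k+1)/t_k: get 2*(k**2 + 10*k + 21)/(k**2 + 8*k + 12).
Gosper form: A/B · C(k+1)/C(k) with A=2, B=1, C=k**2 + 8*k + 12.
f must satisfy (2)·f(k+1) − (1)·f(k) = k**2 + 8*k + 12.
Degrees (0,0,2) ⇒ d ≤ 2.
Solve for f: f(k) = k**2 + 4*k + 2 (degree 2 ≤ 2).
R(k) = B(k−1)·f(k)/C(k) = (k**2 + 4*k + 2)/((k + 2)*(k + 6)); s_k = R·t_k = 2**k*(k**2 + 4*k + 2).
s_(k+1) − s_k = 2**k*(k**2 + 8*k + 12) = t_k.
Telescope: S(n) = s_(n+1) − s_(0) = 2**(n + 1)*(n**2 + 6*n + 7) − (2) = 2*2**n*n**2 + 12*2**n*n + 14*2**n - 2.

S(n) = 2 \cdot 2^{n} n^{2} + 12 \cdot 2^{n} n + 14 \cdot 2^{n} - 2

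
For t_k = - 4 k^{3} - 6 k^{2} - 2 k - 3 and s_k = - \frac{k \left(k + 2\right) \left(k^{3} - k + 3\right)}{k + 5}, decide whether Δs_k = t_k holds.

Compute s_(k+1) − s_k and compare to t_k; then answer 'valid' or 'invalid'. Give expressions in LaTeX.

s_(k+1) = -(k + 1)*(k + 3)*(-k + (k + 1)**3 + 2)/(k + 6)
s_(k+1) − s_k = (-4*k**5 - 41*k**4 - 110*k**3 - 106*k**2 - 63*k - 45)/(k**2 + 11*k + 30)
(s_(k+1) − s_k) − t_k = 3*(3*k**4 + 26*k**3 + 33*k**2 + 10*k + 15)/(k**2 + 11*k + 30)

Invalid: residual \frac{3 \left(3 k^{4} + 26 k^{3} + 33 k^{2} + 10 k + 15\right)}{k^{2} + 11 k + 30} ≠ 0.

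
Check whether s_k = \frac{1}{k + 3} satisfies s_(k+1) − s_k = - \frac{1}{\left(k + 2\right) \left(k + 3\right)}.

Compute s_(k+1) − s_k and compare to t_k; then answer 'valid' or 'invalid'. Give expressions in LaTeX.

s_(k+1) = 1/(k + 4)
s_(k+1) − s_k = -1/((k + 3)*(k + 4))
(s_(k+1) − s_k) − t_k = 2/(k**3 + 9*k**2 + 26*k + 24)

Invalid: residual \frac{2}{k^{3} + 9 k^{2} + 26 k + 24} ≠ 0.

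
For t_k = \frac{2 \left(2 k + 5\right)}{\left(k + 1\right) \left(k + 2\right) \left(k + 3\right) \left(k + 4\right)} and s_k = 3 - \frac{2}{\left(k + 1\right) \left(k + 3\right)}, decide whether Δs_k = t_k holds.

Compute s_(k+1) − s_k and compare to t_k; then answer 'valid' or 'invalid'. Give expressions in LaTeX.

valid (s_(k+1) − s_k reduces to t_k)

s_(k+1) = 3 - 2/((k + 2)*(k + 4))
s_(k+1) − s_k = 2*(2*k + 5)/(k**4 + 10*k**3 + 35*k**2 + 50*k + 24)
(s_(k+1) − s_k) − t_k = 0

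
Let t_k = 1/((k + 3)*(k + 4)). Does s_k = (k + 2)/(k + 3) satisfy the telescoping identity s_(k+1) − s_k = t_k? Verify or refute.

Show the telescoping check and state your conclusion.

valid; difference matches t_k

s_(k+1) = (k + 3)/(k + 4)
s_(k+1) − s_k = 1/(k**2 + 7*k + 12)
(s_(k+1) − s_k) − t_k = 0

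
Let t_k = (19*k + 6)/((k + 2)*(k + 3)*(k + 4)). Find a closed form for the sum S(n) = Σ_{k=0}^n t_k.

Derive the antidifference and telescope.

t_(k+1)/t_k = (k + 2)*(19*k + 25)/((k + 5)*(19*k + 6)).
Gosper form: A/B · C(k+1)/C(k) with A=k + 2, B=k + 5, C=k + 6/19.
Solve (k + 2)·f(k+1) − (k + 4)·f(k) = k + 6/19.
d = 2 from the (1,1,1) case.
Solving with deg f ≤ 2: f(k) = k*(11*k - 2)/57.
R(k) = B(k−1)·f(k)/C(k) = k*(k + 4)*(11*k - 2)/(3*(19*k + 6)); s_k = R·t_k = k*(11*k - 2)/(3*(k + 2)*(k + 3)).
Check: Δs_k = (19*k + 6)/(k**3 + 9*k**2 + 26*k + 24). ✓
s_(n+1) = (11*n**2 + 20*n + 9)/(3*(n**2 + 7*n + 12)) and s_(0) = 0, so S(n) = (11*n**2 + 20*n + 9)/(3*(n**2 + 7*n + 12)).

S(n) = (11*n**2 + 20*n + 9)/(3*(n**2 + 7*n + 12))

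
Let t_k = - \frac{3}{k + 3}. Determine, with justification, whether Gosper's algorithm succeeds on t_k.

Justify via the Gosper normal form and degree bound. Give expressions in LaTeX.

No — the linear system for f has no solution.

t_(k+1)/t_k = (k + 3)/(k + 4).
So A=k + 3 and B=k + 4, with C=1.
Need (k + 3)·f(k+1) − (k + 3)·f(k) = 1.
From deg A=1, deg B=1, deg C=0: d=0.
Generic f = c0 gives residual -1; -1 = 0 cannot hold, so t_k is not Gosper-summable.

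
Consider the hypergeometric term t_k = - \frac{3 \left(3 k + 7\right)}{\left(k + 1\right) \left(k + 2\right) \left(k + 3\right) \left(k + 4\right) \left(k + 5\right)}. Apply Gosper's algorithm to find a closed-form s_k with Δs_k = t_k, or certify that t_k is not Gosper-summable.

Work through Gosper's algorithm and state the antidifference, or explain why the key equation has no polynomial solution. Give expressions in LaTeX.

t_(k+1)/t_k = (k + 1)*(3*k + 10)/((k + 6)*(3*k + 7)).
Normal form (A,B,C) = (k + 1, k + 6, k + 7/3).
f must satisfy (k + 1)·f(k+1) − (k + 5)·f(k) = k + 7/3.
Degrees (1,1,1) ⇒ d ≤ 4.
A polynomial solution: f(k) = k*(k + 2)*(k**2 + 8*k + 19)/36.
R(k) = B(k−1)·f(k)/C(k) = k*(k + 2)*(k + 5)*(k**2 + 8*k + 19)/(12*(3*k + 7)); s_k = R·t_k = k*(-k**2 - 8*k - 19)/(4*(k**3 + 8*k**2 + 19*k + 12)).
Verify: 3*(-3*k - 7)/(k**5 + 15*k**4 + 85*k**3 + 225*k**2 + 274*k + 120) matches t_k.

s_k = \frac{k \left(- k^{2} - 8 k - 19\right)}{4 \left(k^{3} + 8 k^{2} + 19 k + 12\right)}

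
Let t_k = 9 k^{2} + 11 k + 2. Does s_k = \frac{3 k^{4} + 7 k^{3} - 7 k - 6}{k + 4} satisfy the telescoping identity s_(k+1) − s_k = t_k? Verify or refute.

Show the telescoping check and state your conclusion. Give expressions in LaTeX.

s_(k+1) = (-7*k + 3*(k + 1)**4 + 7*(k + 1)**3 - 13)/(k + 5)
s_(k+1) − s_k = (9*k**4 + 80*k**3 + 189*k**2 + 142*k + 18)/(k**2 + 9*k + 20)
(s_(k+1) − s_k) − t_k = 2*(-6*k**3 - 46*k**2 - 48*k - 11)/(k**2 + 9*k + 20)

Invalid: residual \frac{2 \left(- 6 k^{3} - 46 k^{2} - 48 k - 11\right)}{k^{2} + 9 k + 20} ≠ 0.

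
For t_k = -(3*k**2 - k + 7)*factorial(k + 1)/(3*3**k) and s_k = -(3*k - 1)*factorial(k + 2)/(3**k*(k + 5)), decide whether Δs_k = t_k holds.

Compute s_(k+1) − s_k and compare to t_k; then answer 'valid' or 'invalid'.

s_(k+1) = -(3*k + 2)*factorial(k + 3)/(3*3**k*(k + 6))
s_(k+1) − s_k = -(3*k**3 + 17*k**2 + 10*k + 48)*factorial(k + 2)/(3*3**k*(k + 5)*(k + 6))
(s_(k+1) − s_k) − t_k = (3*k**3 + 14*k**2 - 7*k + 38)*factorial(k + 1)/(3**k*(k + 5)*(k + 6))

Invalid: residual (3*k**3 + 14*k**2 - 7*k + 38)*factorial(k + 1)/(3**k*(k + 5)*(k + 6)) ≠ 0.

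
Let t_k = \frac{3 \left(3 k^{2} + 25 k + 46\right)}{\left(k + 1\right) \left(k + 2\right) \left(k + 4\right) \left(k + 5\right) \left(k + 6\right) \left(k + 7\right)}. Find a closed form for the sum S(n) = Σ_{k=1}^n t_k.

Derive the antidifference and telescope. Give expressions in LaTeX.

t_(k+1)/t_k = (k + 1)*(k + 4)*(25*k + 3*(k + 1)**2 + 71)/((k + 3)*(k + 8)*(3*k**2 + 25*k + 46)).
Take A(k)=k + 1, B(k)=k + 8, C(k)=k**3 + 34*k**2/3 + 121*k/3 + 46.
Set up (k + 1)·f(k+1) − (k + 7)·f(k) − (k**3 + 34*k**2/3 + 121*k/3 + 46) = 0.
Degrees (1,1,3) ⇒ d ≤ 6.
Coefficient equations give f(k) = k*(k + 2)*(k + 3)*(k + 5)*(k**2 + 11*k + 34)/72.
So s_k = (B(k−1)f/C)·t_k = (k*(k + 2)*(k + 5)*(k + 7)*(k**2 + 11*k + 34)/(24*(3*k**2 + 25*k + 46)))·t_k = k*(k**2 + 11*k + 34)/(8*(k**3 + 11*k**2 + 34*k + 24)).
s_(k+1) − s_k = 3*(3*k**2 + 25*k + 46)/(k**6 + 25*k**5 + 247*k**4 + 1219*k**3 + 3112*k**2 + 3796*k + 1680) = t_k.
Evaluate: s_(n+1) = (n**3 + 14*n**2 + 59*n + 46)/(8*(n**3 + 14*n**2 + 59*n + 70)); subtract s_(1) = 23/280 ⇒ S(n) = 3*n*(n**2 + 14*n + 59)/(70*(n**3 + 14*n**2 + 59*n + 70)).

S(n) = \frac{3 n \left(n^{2} + 14 n + 59\right)}{70 \left(n^{3} + 14 n^{2} + 59 n + 70\right)}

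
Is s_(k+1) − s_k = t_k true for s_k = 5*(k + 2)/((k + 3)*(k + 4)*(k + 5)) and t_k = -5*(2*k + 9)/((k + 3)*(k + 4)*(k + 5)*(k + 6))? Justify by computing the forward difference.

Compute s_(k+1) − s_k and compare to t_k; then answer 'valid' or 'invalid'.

Invalid: residual 30/(k**4 + 18*k**3 + 119*k**2 + 342*k + 360) ≠ 0.

s_(k+1) = 5*(k + 3)/((k + 4)*(k + 5)*(k + 6))
s_(k+1) − s_k = 5*(-2*k - 3)/(k**4 + 18*k**3 + 119*k**2 + 342*k + 360)
(s_(k+1) − s_k) − t_k = 30/(k**4 + 18*k**3 + 119*k**2 + 342*k + 360)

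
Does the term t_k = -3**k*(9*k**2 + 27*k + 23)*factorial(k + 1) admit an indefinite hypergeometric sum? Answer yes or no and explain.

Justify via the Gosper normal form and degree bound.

t_(k+1)/t_k = 3*(9*k**3 + 63*k**2 + 149*k + 118)/(9*k**2 + 27*k + 23).
So A=3*k + 6 and B=1, with C=k**2 + 3*k + 23/9.
f must satisfy (3*k + 6)·f(k+1) − (1)·f(k) = k**2 + 3*k + 23/9.
Degrees (1,0,2) ⇒ d ≤ 1.
A polynomial solution: f(k) = (3*k + 1)/9.
R(k) = B(k−1)·f(k)/C(k) = (3*k + 1)/(9*k**2 + 27*k + 23); s_k = R·t_k = -3**k*(3*k + 1)*factorial(k + 1).
Verify: -3**k*(9*k**2 + 27*k + 23)*factorial(k + 1) matches t_k.

Yes. s_k = -3**k*(3*k + 1)*factorial(k + 1).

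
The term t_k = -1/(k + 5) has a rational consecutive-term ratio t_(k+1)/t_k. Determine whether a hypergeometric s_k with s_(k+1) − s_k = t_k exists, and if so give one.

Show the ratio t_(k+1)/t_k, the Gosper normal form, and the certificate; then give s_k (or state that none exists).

not Gosper-summable; s_k does not exist

Ratio r(k) = (k + 5)/(k + 6).
Gosper form: A/B · C(k+1)/C(k) with A=k + 5, B=k + 6, C=1.
f must satisfy (k + 5)·f(k+1) − (k + 5)·f(k) = 1.
deg f ≤ 0 (via 1,1,0).
Write f(k) = c0. Then LHS − RHS = -1, requiring -1 = 0: contradictory. No certificate.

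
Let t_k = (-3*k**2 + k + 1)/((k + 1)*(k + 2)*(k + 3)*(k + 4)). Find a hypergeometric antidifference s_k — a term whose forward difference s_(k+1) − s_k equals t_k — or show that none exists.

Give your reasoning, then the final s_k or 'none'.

r(k) = (k + 1)*(k - 3*(k + 1)**2 + 2)/((k + 5)*(-3*k**2 + k + 1)) after simplifying.
Factor: A=k + 1; B=k + 5; C=k**2 - k/3 - 1/3.
f must satisfy (k + 1)·f(k+1) − (k + 4)·f(k) = k**2 - k/3 - 1/3.
From deg A=1, deg B=1, deg C=2: d=3.
Solve for f: f(k) = k*(k**2 - 3*k - 1)/9 (degree 3 ≤ 3).
So s_k = (B(k−1)f/C)·t_k = (k*(k + 4)*(k**2 - 3*k - 1)/(3*(3*k**2 - k - 1)))·t_k = k*(-k**2 + 3*k + 1)/(3*(k + 1)*(k + 2)*(k + 3)).
Check: Δs_k = (-3*k**2 + k + 1)/(k**4 + 10*k**3 + 35*k**2 + 50*k + 24). ✓

s_k = k*(-k**2 + 3*k + 1)/(3*(k + 1)*(k + 2)*(k + 3))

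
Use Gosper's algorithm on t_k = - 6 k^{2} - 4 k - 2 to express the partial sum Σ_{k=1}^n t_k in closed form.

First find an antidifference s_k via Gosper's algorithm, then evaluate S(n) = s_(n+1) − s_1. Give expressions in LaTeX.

r(k) = (3*k**2 + 8*k + 6)/(3*k**2 + 2*k + 1) after simplifying.
Take A(k)=1, B(k)=1, C(k)=k**2 + 2*k/3 + 1/3.
Need (1)·f(k+1) − (1)·f(k) = k**2 + 2*k/3 + 1/3.
Bound: deg f ≤ 3.
Match coefficients ⇒ f(k) = k*(2*k**2 - k + 1)/6.
Certificate R = B(k−1)f/C = k*(2*k**2 - k + 1)/(2*(3*k**2 + 2*k + 1)) gives s_k = k*(-2*k**2 + k - 1).
Check: Δs_k = -6*k**2 - 4*k - 2. ✓
Evaluate: s_(n+1) = -2*n**3 - 5*n**2 - 5*n - 2; subtract s_(1) = -2 ⇒ S(n) = n*(-2*n**2 - 5*n - 5).

S(n) = n \left(- 2 n^{2} - 5 n - 5\right)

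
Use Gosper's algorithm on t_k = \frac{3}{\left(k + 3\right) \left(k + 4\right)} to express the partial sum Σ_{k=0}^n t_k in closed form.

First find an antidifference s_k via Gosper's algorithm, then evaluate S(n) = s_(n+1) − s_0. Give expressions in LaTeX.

S(n) = \frac{n + 1}{n + 4}

The ratio is (k + 3)/(k + 5).
Gosper form: A/B · C(k+1)/C(k) with A=k + 3, B=k + 5, C=1.
f must satisfy (k + 3)·f(k+1) − (k + 4)·f(k) = 1.
d = 1 from the (1,1,0) case.
Solving with deg f ≤ 1: f(k) = k/3.
Then R = B(k−1)f/C = k*(k + 4)/3, so s_k = R(k)·t_k = k/(k + 3).
Check: Δs_k = 3/(k**2 + 7*k + 12). ✓
Evaluate: s_(n+1) = (n + 1)/(n + 4); subtract s_(0) = 0 ⇒ S(n) = (n + 1)/(n + 4).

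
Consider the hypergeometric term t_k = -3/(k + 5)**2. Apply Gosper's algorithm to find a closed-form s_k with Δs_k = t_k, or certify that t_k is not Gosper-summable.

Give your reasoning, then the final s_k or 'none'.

Compute t_(k+1)/t_k: get (k + 5)**2/(k + 6)**2.
A = k**2 + 10*k + 25, B = k**2 + 12*k + 36, C = 1.
Set up (k**2 + 10*k + 25)·f(k+1) − (k**2 + 10*k + 25)·f(k) − (1) = 0.
Degrees (2,2,0) ⇒ d ≤ 0.
Put f(k) = c0: A·f(k+1) − B(k−1)·f(k) − C = -1; need -1 = 0 — inconsistent ⇒ no f, not summable.

none (Gosper's algorithm certifies no s_k)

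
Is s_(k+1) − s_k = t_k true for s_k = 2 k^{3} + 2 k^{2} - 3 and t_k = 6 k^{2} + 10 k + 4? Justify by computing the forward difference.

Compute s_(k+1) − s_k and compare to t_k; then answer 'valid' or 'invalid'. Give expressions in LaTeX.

s_(k+1) = 2*(k + 1)**3 + 2*(k + 1)**2 - 3
s_(k+1) − s_k = 6*k**2 + 10*k + 4
(s_(k+1) − s_k) − t_k = 0

Valid: the claim telescopes to t_k.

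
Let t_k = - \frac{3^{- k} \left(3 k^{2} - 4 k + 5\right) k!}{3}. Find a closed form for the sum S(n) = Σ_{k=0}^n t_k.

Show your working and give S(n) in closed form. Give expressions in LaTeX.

The ratio is (k + 1)*(-4*k + 3*(k + 1)**2 + 1)/(3*(3*k**2 - 4*k + 5)).
Normal form (A,B,C) = (k/3 + 1/3, 1, k**2 - 4*k/3 + 5/3).
f must satisfy (k/3 + 1/3)·f(k+1) − (1)·f(k) = k**2 - 4*k/3 + 5/3.
d = 1 from the (1,0,2) case.
Solve for f: f(k) = 3*k - 1 (degree 1 ≤ 1).
Then R = B(k−1)f/C = 3*(3*k - 1)/(3*k**2 - 4*k + 5), so s_k = R(k)·t_k = -(3*k - 1)*factorial(k)/3**k.
Verify: -(3*k**2 - 4*k + 5)*factorial(k)/(3*3**k) matches t_k.
s_(n+1) = -3**(-n - 1)*(3*n + 2)*factorial(n + 1) and s_(0) = 1, so S(n) = -3**(-n - 1)*(3**(n + 1) + 3*n**2*factorial(n) + 5*n*factorial(n) + 2*factorial(n)).

S(n) = - 3^{- n - 1} \left(3^{n + 1} + 3 n^{2} n! + 5 n n! + 2 n!\right)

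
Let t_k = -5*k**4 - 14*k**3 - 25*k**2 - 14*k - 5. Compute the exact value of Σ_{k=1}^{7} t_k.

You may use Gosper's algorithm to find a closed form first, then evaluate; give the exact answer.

r(k) = (5*k**4 + 34*k**3 + 97*k**2 + 126*k + 63)/(5*k**4 + 14*k**3 + 25*k**2 + 14*k + 5) after simplifying.
A = 1, B = 1, C = k**4 + 14*k**3/5 + 5*k**2 + 14*k/5 + 1.
Need (1)·f(k+1) − (1)·f(k) = k**4 + 14*k**3/5 + 5*k**2 + 14*k/5 + 1.
Degrees (0,0,4) ⇒ d ≤ 5.
Solve for f: f(k) = k*(k**4 + k**3 + 3*k**2 - 2*k + 2)/5 (degree 5 ≤ 5).
R(k) = B(k−1)·f(k)/C(k) = k*(k**4 + k**3 + 3*k**2 - 2*k + 2)/(5*k**4 + 14*k**3 + 25*k**2 + 14*k + 5); s_k = R·t_k = k*(-k**4 - k**3 - 3*k**2 + 2*k - 2).
s_(k+1) − s_k = -5*k**4 - 14*k**3 - 25*k**2 - 14*k - 5 = t_k.
Sum = s_(8) − s_(1); s_(8) = -38288, s_(1) = -5 ⇒ -38283.

Σ = -38283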